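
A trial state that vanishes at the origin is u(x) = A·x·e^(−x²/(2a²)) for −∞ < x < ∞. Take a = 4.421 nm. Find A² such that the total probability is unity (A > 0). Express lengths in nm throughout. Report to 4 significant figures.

A^2 ≈ 0.01306 nm^(-3)

The normalization condition is ∫|u|² dx = 1 from −∞ to ∞.
Differentiating ∫e^(−αx²) dx = √(π/α) under α to get the higher moments, with u = A·x·e^(−x²/(2a²)), the integral evaluates to A²·[√(π)·a^3/2].
With a = 4.421: A² = 0.013059 and A = 0.11427.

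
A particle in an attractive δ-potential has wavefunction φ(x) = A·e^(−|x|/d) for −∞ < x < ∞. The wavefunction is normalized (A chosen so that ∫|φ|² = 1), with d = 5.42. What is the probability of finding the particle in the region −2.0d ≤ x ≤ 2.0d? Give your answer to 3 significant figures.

P ≈ 0.982

|φ|² is the probability density, so P = ∫_{−2.0d}^{2.0d} |φ|² dx.
With A² fixed by ∫|φ|² = 1, i.e. A² = (d)^(−1), substitute and integrate.
By symmetry take twice the x ≥ 0 contribution in numerator and denominator; the 2's cancel. Let u = x/d; then A² and the length scale cancel, so P = ∫_{0}^{2.0} e^(-2·u) du ÷ ∫_{0}^{∞} e^(-2·u) du.
With ∫ e^(-2·u) du = -e^(-2·u)/2 + C, the region integral is 1/2 - e^(-4)/2 and the full one is 1/2.
Taking the ratio, P = 0.9817.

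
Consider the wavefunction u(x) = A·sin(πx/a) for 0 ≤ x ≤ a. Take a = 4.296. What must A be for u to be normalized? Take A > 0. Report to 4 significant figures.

A ≈ 0.6823

Require ∫ |u|² dx = 1 over the whole domain.
Using sin²θ = (1 − cos 2θ)/2, ∫|u|² dx = A²·(a/2).
Hence A² = 1/[a/2].
Plugging in a = 4.296 yields A = 0.68231.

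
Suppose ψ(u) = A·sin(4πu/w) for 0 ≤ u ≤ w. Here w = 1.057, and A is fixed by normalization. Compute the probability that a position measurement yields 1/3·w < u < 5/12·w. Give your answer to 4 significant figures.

P = ∫_{1/3·w}^{5/12·w} |ψ(u)|² du.
With A² fixed by ∫|ψ|² = 1, i.e. A² = (w/2)^(−1), substitute and integrate.
Substituting t = u/w, A² and the length scale cancel in the ratio: P = ∫_{1/3}^{5/12} sin(4·π·t)^2 dt / ∫_{0}^{1} sin(4·π·t)^2 dt.
An antiderivative of sin(4·π·t)^2 is t/2 - sin(4·π·t)·cos(4·π·t)/(8·π); evaluating from 1/3 to 5/12 gives √(3)/(16·π) + 1/24, while the full integral is 1/2.
Evaluating gives P = (√(3)/8 + π/12)/π.

P ≈ 0.1522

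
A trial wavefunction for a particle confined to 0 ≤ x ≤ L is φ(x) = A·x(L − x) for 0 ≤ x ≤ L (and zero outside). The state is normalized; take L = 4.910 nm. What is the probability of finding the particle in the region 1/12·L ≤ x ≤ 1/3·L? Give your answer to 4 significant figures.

P ≈ 0.2048

The probability is P = ∫ |φ|² dx over [1/12·L, 1/3·L].
Since A² = 1/(L^5/30), this is the region integral divided by the full normalization integral.
Let u = x/L; then A² and the length scale cancel, so P = ∫_{1/12}^{1/3} u^2·(1 - u)^2 du ÷ ∫_{0}^{1} u^2·(1 - u)^2 du.
Using ∫ u^2·(1 - u)^2 du = u^3·(6·u^2 - 15·u + 10)/30, the numerator is ≈ 0.00682629 and the denominator is 1/30.
Taking the ratio, P = 0.20479.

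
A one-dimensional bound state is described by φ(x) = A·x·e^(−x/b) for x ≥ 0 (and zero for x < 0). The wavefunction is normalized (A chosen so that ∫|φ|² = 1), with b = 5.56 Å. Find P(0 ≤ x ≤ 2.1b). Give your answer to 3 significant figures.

P = ∫_{0}^{2.1b} |φ(x)|² dx.
Since A² = 1/(b^3/4), this is the region integral divided by the full normalization integral.
Substituting u = x/b, A² and the length scale cancel in the ratio: P = ∫_{0}^{2.1} u^2·e^(-2·u) du / ∫_{0}^{∞} u^2·e^(-2·u) du.
With ∫ u^2·e^(-2·u) du = -(2·u^2 + 2·u + 1)·e^(-2·u)/4 + C, the region integral is 1/4 - 701·e^(-21/5)/200 and the full one is 1/4.
The result is P = 0.7898.

P ≈ 0.790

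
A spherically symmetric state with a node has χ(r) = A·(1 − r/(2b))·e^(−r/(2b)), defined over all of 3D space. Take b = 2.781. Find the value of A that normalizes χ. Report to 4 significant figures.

A ≈ 0.04301

Require ∫ |χ|² 4πr² dr = 1 over the whole domain.
(Spherical symmetry: dV = 4πr² dr.)
Recall ∫₀^∞ r^m e^(−r/β) dr = m!·β^(m+1), ∫|χ|² 4πr² dr = A²·(8·π·b^3).
Substituting b = 2.781 gives A² = 0.0018499, so A = 0.043011.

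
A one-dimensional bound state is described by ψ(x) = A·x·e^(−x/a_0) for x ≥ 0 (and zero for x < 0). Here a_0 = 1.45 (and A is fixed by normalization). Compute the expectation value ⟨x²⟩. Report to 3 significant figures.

⟨x²⟩ = ∫ x^2 |ψ|² dx over the full domain.
Recall ∫₀^∞ x^m e^(−x/β) dx = m!·β^(m+1), the ratio of the moment integral to the normalization integral gives ⟨x²⟩ = 3·a_0^2.
With a_0 = 1.45, ⟨x^2⟩ = 6.308.

⟨x^2⟩ ≈ 6.31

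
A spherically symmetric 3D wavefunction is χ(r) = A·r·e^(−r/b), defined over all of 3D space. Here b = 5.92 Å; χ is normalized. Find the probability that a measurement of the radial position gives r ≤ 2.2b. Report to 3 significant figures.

P ≈ 0.449

Integrate the radial probability density 4πr²|χ|² over r ≤ 2.2b.
A² is fixed by ∫₀^∞ 4πr²|χ|² dr = 1, i.e. A² = (3·π·b^5)^(−1).
Substituting u = r/b, A², 4π and the length scale all cancel in the ratio: P = ∫_{0}^{2.2} u^4·e^(-2·u) du / ∫_{0}^{∞} u^4·e^(-2·u) du.
An antiderivative of u^4·e^(-2·u) is -(u^4/2 + u^3 + 3·u^2/2 + 3·u/2 + 3/4)·e^(-2·u); evaluating from 0 to 2.2 gives ≈ 0.33661, while the full integral is 3/4.
This evaluates to P = 0.4488.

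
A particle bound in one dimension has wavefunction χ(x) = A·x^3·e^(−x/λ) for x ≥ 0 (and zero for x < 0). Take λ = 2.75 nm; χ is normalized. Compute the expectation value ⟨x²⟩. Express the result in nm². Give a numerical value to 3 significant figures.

⟨x^2⟩ ≈ 106 nm^2

By definition ⟨x²⟩ = ∫ x^2 |χ(x)|² dx.
Since the A² factors cancel between numerator and denominator, ⟨x²⟩ = 14·λ^2.
With λ = 2.75, ⟨x^2⟩ = 105.9.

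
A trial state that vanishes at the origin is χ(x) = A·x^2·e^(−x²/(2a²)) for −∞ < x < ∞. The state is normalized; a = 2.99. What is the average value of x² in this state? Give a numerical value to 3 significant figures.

The expectation value is the |χ|²-weighted average of x^2: ∫ x^2|χ|² dx.
Evaluating both integrals, ⟨x²⟩ = 5·a^2/2.
Putting a = 2.99 gives 22.35.

⟨x^2⟩ ≈ 22.4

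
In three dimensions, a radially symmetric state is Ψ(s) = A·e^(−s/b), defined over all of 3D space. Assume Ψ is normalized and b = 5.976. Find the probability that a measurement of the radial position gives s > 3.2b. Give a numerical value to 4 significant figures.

P ≈ 0.04632

With dV = 4πs²ds, the probability is ∫|Ψ|² dV over s > 3.2b.
The full normalization integral is A²·[π·b^3] = 1, fixing A².
Let u = s/b; then A², 4π and the length scale all cancel, so P = ∫_{3.2}^{∞} u^2·e^(-2·u) du ÷ ∫_{0}^{∞} u^2·e^(-2·u) du.
An antiderivative of u^2·e^(-2·u) is -(2·u^2 + 2·u + 1)·e^(-2·u)/4; evaluating from 3.2 to ∞ gives 697·e^(-32/5)/100, while the full integral is 1/4.
Taking the ratio yields P = 0.046324.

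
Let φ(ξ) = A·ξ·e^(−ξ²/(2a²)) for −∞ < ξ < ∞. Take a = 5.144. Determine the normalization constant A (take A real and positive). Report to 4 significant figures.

We need A² ∫|f|² dξ = 1, taking the integral from −∞ to ∞.
Differentiating ∫e^(−αξ²) dξ = √(π/α) under α to get the higher moments, with φ = A·ξ·e^(−ξ²/(2a²)), the integral evaluates to A²·[√(π)·a^3/2].
Hence A² = 1/[√(π)·a^3/2].
Plugging in a = 5.144 yields A = 0.091049.

A ≈ 0.09105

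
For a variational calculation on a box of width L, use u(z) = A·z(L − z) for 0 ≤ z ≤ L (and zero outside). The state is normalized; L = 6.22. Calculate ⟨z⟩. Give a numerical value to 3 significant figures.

⟨z⟩ ≈ 3.11

⟨z⟩ = ∫ z |u|² dz over the full domain.
Expanding the polynomial and integrating term by term, evaluating both integrals, ⟨z⟩ = L/2.
With L = 6.22, ⟨z⟩ = 3.110.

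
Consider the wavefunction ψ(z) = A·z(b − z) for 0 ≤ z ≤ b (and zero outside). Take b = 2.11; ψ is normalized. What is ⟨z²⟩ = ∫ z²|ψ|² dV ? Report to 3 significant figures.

⟨z^2⟩ ≈ 1.27

By definition ⟨z²⟩ = ∫ z^2 |ψ(z)|² dz.
Expanding the polynomial and integrating term by term, evaluating both integrals, ⟨z²⟩ = 2·b^2/7.
Putting b = 2.11 gives 1.272.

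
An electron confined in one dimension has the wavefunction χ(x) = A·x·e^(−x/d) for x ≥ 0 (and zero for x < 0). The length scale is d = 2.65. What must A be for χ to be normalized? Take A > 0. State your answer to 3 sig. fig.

Normalization requires ∫|χ|² dx = 1, integrated from 0 to ∞.
With ∫₀^∞ x^2 e^(−αx) dx = 2!/α^3, carrying out the integral gives A² · d^3/4.
Setting this equal to 1 gives A² = 1/(d^3/4).
Substituting d = 2.65 gives A² = 0.2149, so A = 0.4636.

A ≈ 0.464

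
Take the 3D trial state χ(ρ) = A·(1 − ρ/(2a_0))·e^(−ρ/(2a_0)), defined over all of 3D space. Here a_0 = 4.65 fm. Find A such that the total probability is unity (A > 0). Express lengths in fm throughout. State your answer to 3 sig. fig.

Require ∫ |χ|² 4πρ² dρ = 1 over the whole domain.
In 3D with spherical symmetry the volume element is 4πρ² dρ.
Using ∫₀^∞ ρⁿ e^(−αρ) dρ = n!/αⁿ⁺¹, ∫|χ|² 4πρ² dρ = A²·(8·π·a_0^3).
So A² = (8·π·a_0^3)^(−1).
Substituting a_0 = 4.65 gives A² = 0.0003957, so A = 0.01989.

A ≈ 0.0199 fm^(-3/2)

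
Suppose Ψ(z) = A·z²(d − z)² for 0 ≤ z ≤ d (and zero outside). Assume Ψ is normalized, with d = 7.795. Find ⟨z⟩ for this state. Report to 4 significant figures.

By definition ⟨z⟩ = ∫ z |Ψ(z)|² dz.
Expanding the polynomial and integrating term by term, evaluating both integrals, ⟨z⟩ = d/2.
With d = 7.795, ⟨z⟩ = 3.8975.

⟨z⟩ ≈ 3.898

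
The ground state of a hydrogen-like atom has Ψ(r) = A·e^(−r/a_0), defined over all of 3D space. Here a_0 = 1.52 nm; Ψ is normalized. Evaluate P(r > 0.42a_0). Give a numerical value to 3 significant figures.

With dV = 4πr²dr, the probability is ∫|Ψ|² dV over r > 0.42a_0.
A² is fixed by ∫₀^∞ 4πr²|Ψ|² dr = 1, i.e. A² = (π·a_0^3)^(−1).
Substituting u = r/a_0, A², 4π and the length scale all cancel in the ratio: P = ∫_{0.42}^{∞} u^2·e^(-2·u) du / ∫_{0}^{∞} u^2·e^(-2·u) du.
An antiderivative of u^2·e^(-2·u) is -(2·u^2 + 2·u + 1)·e^(-2·u)/4; evaluating from 0.42 to ∞ gives 2741·e^(-21/25)/5000, while the full integral is 1/4.
This evaluates to P = 0.9467.

P ≈ 0.947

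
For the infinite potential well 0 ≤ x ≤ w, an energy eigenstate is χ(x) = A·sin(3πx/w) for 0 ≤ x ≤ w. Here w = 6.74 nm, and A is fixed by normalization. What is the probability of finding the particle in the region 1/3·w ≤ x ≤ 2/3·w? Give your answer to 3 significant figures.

P ≈ 0.333

P = ∫_{1/3·w}^{2/3·w} |χ(x)|² dx.
The normalization integral ∫|χ|²dx over the whole domain equals w/2·A², and A² cancels in the ratio.
Substituting u = x/w, A² and the length scale cancel in the ratio: P = ∫_{1/3}^{2/3} sin(3·π·u)^2 du / ∫_{0}^{1} sin(3·π·u)^2 du.
With ∫ sin(3·π·u)^2 du = u/2 - sin(6·π·u)/(12·π) + C, the region integral is 1/6 and the full one is 1/2.
The result is P = 1/3.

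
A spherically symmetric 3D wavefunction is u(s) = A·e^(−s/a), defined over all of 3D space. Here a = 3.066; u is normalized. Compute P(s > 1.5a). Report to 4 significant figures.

P ≈ 0.4232

P = ∫ |u|² 4πs² ds over s > 1.5a.
A² is fixed by ∫₀^∞ 4πs²|u|² ds = 1, i.e. A² = (π·a^3)^(−1).
Let t = s/a; then A², 4π and the length scale all cancel, so P = ∫_{1.5}^{∞} t^2·e^(-2·t) dt ÷ ∫_{0}^{∞} t^2·e^(-2·t) dt.
With ∫ t^2·e^(-2·t) dt = -(2·t^2 + 2·t + 1)·e^(-2·t)/4 + C, the region integral is 17·e^(-3)/8 and the full one is 1/4.
The region integral divided by the full integral gives P = 0.42319.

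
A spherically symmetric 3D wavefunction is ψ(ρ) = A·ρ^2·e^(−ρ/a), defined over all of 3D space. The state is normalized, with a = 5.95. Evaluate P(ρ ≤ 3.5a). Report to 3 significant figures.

With dV = 4πρ²dρ, the probability is ∫|ψ|² dV over ρ ≤ 3.5a.
Normalization gives A² = 1/(45·π·a^7/2).
In terms of u = ρ/a (A², 4π and the length scale all cancel between numerator and denominator), P = [∫_{0}^{3.5} u^6·e^(-2·u) du] / [∫_{0}^{∞} u^6·e^(-2·u) du].
Using ∫ u^6·e^(-2·u) du = -(4·u^6 + 12·u^5 + 30·u^4 + 60·u^3 + 90·u^2 + 90·u + 45)·e^(-2·u)/8, the numerator is ≈ 3.0954 and the denominator is 45/8.
The region integral divided by the full integral gives P = 0.5503.

P ≈ 0.550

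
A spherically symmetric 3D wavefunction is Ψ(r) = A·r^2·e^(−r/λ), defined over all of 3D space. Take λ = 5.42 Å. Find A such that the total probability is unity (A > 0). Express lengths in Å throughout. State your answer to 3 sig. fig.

A ≈ 0.000321 Å^(-7/2)

We need A² ∫|f|² 4πr² dr = 1, taking the integral from 0 to ∞.
With ∫₀^∞ r^6 e^(−αr) dr = 6!/α^7, the integral (without the A² prefactor) comes out to 45·π·λ^7/2.
So A² = (45·π·λ^7/2)^(−1).
Substituting λ = 5.42 gives A² = 1.030E-7, so A = 0.0003209.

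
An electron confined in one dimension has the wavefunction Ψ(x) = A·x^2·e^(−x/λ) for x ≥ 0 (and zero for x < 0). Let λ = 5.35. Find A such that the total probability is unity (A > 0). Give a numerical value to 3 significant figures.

A ≈ 0.0174

The normalization condition is ∫|Ψ|² dx = 1 from 0 to ∞.
∫|Ψ|² dx = A²·(3·λ^5/4).
Hence A² = 1/[3·λ^5/4].
With λ = 5.35: A² = 0.0003042 and A = 0.01744.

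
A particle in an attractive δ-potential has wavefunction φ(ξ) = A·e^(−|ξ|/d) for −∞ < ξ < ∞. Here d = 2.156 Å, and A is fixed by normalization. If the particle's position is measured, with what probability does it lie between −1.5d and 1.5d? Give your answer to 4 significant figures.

P ≈ 0.9502

The probability is P = ∫ |φ|² dξ over [−1.5d, 1.5d].
Since A² = 1/(d), this is the region integral divided by the full normalization integral.
By symmetry take twice the ξ ≥ 0 contribution in numerator and denominator; the 2's cancel. Let u = ξ/d; then A² and the length scale cancel, so P = ∫_{0}^{1.5} e^(-2·u) du ÷ ∫_{0}^{∞} e^(-2·u) du.
An antiderivative of e^(-2·u) is -e^(-2·u)/2; evaluating from 0 to 1.5 gives 1/2 - e^(-3)/2, while the full integral is 1/2.
This works out to P = 0.95021.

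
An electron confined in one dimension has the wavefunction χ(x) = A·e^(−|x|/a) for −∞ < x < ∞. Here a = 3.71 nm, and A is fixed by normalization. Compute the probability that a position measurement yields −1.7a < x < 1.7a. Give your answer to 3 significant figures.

P ≈ 0.967

|χ|² is the probability density, so P = ∫_{−1.7a}^{1.7a} |χ|² dx.
Since A² = 1/(a), this is the region integral divided by the full normalization integral.
By symmetry take twice the x ≥ 0 contribution in numerator and denominator; the 2's cancel. In terms of u = x/a (A² and the length scale cancel between numerator and denominator), P = [∫_{0}^{1.7} e^(-2·u) du] / [∫_{0}^{∞} e^(-2·u) du].
An antiderivative of e^(-2·u) is -e^(-2·u)/2; evaluating from 0 to 1.7 gives 1/2 - e^(-17/5)/2, while the full integral is 1/2.
This works out to P = 0.9666.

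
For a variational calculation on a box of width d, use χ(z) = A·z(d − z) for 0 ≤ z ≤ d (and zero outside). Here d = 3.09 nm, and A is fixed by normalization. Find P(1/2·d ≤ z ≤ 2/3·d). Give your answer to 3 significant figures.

P ≈ 0.290

|χ|² is the probability density, so P = ∫_{1/2·d}^{2/3·d} |χ|² dz.
The normalization integral ∫|χ|²dz over the whole domain equals d^5/30·A², and A² cancels in the ratio.
Substituting u = z/d, A² and the length scale cancel in the ratio: P = ∫_{1/2}^{2/3} u^2·(1 - u)^2 du / ∫_{0}^{1} u^2·(1 - u)^2 du.
With ∫ u^2·(1 - u)^2 du = u^3·(6·u^2 - 15·u + 10)/30 + C, the region integral is 47/4860 and the full one is 1/30.
Taking the ratio, P = 47/162.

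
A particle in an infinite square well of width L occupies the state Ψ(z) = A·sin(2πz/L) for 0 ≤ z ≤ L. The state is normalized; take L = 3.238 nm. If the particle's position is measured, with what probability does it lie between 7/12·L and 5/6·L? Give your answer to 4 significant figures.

P ≈ 0.3878

|Ψ|² is the probability density, so P = ∫_{7/12·L}^{5/6·L} |Ψ|² dz.
Since A² = 1/(L/2), this is the region integral divided by the full normalization integral.
In terms of u = z/L (A² and the length scale cancel between numerator and denominator), P = [∫_{7/12}^{5/6} sin(2·π·u)^2 du] / [∫_{0}^{1} sin(2·π·u)^2 du].
Using ∫ sin(2·π·u)^2 du = u/2 - sin(4·π·u)/(8·π), the numerator is √(3)/(8·π) + 1/8 and the denominator is 1/2.
The result is P = (√(3) + π)/(4·π).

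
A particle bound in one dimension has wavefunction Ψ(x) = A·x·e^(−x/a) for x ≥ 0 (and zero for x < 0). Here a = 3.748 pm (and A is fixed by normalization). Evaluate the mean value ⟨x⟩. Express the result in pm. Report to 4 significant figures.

⟨x⟩ ≈ 5.622 pm

⟨x⟩ = ∫ x |Ψ|² dx over the full domain.
With ∫₀^∞ x^3 e^(−αx) dx = 3!/α^4, since the A² factors cancel between numerator and denominator, ⟨x⟩ = 3·a/2.
With a = 3.748, ⟨x⟩ = 5.6220.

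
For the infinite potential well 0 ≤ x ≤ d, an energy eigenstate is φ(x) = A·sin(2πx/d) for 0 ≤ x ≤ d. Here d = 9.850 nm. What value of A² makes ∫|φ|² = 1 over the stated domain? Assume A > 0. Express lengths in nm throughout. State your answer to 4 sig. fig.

A^2 ≈ 0.2030 nm^(-1)

The normalization condition is ∫|φ|² dx = 1 from 0 to d.
With ∫₀^d sin²(nπx/d) dx = d/2, ∫|φ|² dx = A²·(d/2).
With d = 9.850: A² = 0.20305 and A = 0.45061.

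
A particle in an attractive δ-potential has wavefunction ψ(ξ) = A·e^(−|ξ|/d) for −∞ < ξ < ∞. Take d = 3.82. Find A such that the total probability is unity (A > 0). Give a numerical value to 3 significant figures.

Require ∫ |ψ|² dξ = 1 over the whole domain.
Recall ∫₀^∞ ξ^m e^(−ξ/β) dξ = m!·β^(m+1), carrying out the integral gives A² · d.
So A² = (d)^(−1).
Substituting d = 3.82 gives A² = 0.2618, so A = 0.5116.

A ≈ 0.512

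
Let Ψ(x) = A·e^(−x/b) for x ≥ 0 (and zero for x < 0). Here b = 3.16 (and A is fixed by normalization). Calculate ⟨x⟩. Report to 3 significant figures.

⟨x⟩ ≈ 1.58

⟨x⟩ = ∫ x |Ψ|² dx over the full domain.
With ∫₀^∞ x^1 e^(−αx) dx = 1!/α^2, evaluating both integrals, ⟨x⟩ = b/2.
Putting b = 3.16 gives 1.580.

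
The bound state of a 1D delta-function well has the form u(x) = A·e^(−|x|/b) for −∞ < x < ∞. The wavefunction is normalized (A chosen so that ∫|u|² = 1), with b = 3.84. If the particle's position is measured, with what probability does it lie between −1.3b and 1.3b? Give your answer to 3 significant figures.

|u|² is the probability density, so P = ∫_{−1.3b}^{1.3b} |u|² dx.
The normalization integral ∫|u|²dx over the whole domain equals b·A², and A² cancels in the ratio.
Both integrals are even about x = 0, so only the x ≥ 0 halves are needed (the factors of 2 cancel). In terms of t = x/b (A² and the length scale cancel between numerator and denominator), P = [∫_{0}^{1.3} e^(-2·t) dt] / [∫_{0}^{∞} e^(-2·t) dt].
With ∫ e^(-2·t) dt = -e^(-2·t)/2 + C, the region integral is 1/2 - e^(-13/5)/2 and the full one is 1/2.
This works out to P = 0.9257.

P ≈ 0.926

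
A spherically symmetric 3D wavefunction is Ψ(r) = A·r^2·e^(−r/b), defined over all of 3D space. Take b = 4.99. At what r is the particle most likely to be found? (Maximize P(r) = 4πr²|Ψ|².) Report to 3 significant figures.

r ≈ 15.0

Set d/dr [P(r) = 4πr²|Ψ|²] = 0 and solve for r > 0.
This gives r = 3·b.
With b = 4.99, the most probable radial distance is 14.97.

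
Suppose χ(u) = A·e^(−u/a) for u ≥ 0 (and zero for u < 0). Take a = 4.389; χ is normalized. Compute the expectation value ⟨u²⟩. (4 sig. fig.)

⟨u^2⟩ ≈ 9.632

The expectation value is the |χ|²-weighted average of u^2: ∫ u^2|χ|² du.
With ∫₀^∞ u^2 e^(−αu) du = 2!/α^3, the ratio of the moment integral to the normalization integral gives ⟨u²⟩ = a^2/2.
With a = 4.389, ⟨u^2⟩ = 9.6317.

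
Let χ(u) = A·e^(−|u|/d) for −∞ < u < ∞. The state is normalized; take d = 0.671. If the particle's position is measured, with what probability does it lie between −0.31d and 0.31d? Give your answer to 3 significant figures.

P ≈ 0.462

The probability is P = ∫ |χ|² du over [−0.31d, 0.31d].
With A² fixed by ∫|χ|² = 1, i.e. A² = (d)^(−1), substitute and integrate.
By symmetry take twice the u ≥ 0 contribution in numerator and denominator; the 2's cancel. Let t = u/d; then A² and the length scale cancel, so P = ∫_{0}^{0.31} e^(-2·t) dt ÷ ∫_{0}^{∞} e^(-2·t) dt.
An antiderivative of e^(-2·t) is -e^(-2·t)/2; evaluating from 0 to 0.31 gives 1/2 - e^(-31/50)/2, while the full integral is 1/2.
The result is P = 0.4621.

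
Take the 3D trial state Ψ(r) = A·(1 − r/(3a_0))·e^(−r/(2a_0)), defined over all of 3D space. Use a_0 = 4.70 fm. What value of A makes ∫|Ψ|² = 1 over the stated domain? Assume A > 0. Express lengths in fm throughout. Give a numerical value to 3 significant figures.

A ≈ 0.0339 fm^(-3/2)

Require ∫ |Ψ|² 4πr² dr = 1 over the whole domain.
(Spherical symmetry: dV = 4πr² dr.)
With Ψ = A·(1 − r/(3a_0))·e^(−r/(2a_0)), the integral evaluates to A²·[8·π·a_0^3/3].
Setting this equal to 1 gives A² = 1/(8·π·a_0^3/3).
Substituting a_0 = 4.70 gives A² = 0.001150, so A = 0.03391.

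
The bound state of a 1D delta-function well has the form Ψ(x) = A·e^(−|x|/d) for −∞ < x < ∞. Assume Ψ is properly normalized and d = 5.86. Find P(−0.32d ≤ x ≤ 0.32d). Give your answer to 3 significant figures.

P ≈ 0.473

P = ∫_{−0.32d}^{0.32d} |Ψ(x)|² dx.
With A² fixed by ∫|Ψ|² = 1, i.e. A² = (d)^(−1), substitute and integrate.
Both integrals are even about x = 0, so only the x ≥ 0 halves are needed (the factors of 2 cancel). Substituting u = x/d, A² and the length scale cancel in the ratio: P = ∫_{0}^{0.32} e^(-2·u) du / ∫_{0}^{∞} e^(-2·u) du.
With ∫ e^(-2·u) du = -e^(-2·u)/2 + C, the region integral is 1/2 - e^(-16/25)/2 and the full one is 1/2.
Evaluating gives P = 0.4727.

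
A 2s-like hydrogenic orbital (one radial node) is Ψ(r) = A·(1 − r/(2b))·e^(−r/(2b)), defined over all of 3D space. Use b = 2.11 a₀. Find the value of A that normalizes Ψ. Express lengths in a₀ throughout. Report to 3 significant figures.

A ≈ 0.0651 a₀^(-3/2)

The normalization condition is ∫|Ψ|² 4πr² dr = 1 from 0 to ∞.
Recall ∫₀^∞ r^m e^(−r/β) dr = m!·β^(m+1), with Ψ = A·(1 − r/(2b))·e^(−r/(2b)), the integral evaluates to A²·[8·π·b^3].
Hence A² = 1/[8·π·b^3].
Plugging in b = 2.11 yields A = 0.06508.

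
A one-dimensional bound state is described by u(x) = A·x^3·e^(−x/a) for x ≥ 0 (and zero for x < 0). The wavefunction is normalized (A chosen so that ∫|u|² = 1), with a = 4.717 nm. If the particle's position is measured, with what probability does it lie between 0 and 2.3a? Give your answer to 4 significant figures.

P ≈ 0.1820

|u|² is the probability density, so P = ∫_{0}^{2.3a} |u|² dx.
The normalization integral ∫|u|²dx over the whole domain equals 45·a^7/8·A², and A² cancels in the ratio.
Substituting t = x/a, A² and the length scale cancel in the ratio: P = ∫_{0}^{2.3} t^6·e^(-2·t) dt / ∫_{0}^{∞} t^6·e^(-2·t) dt.
With ∫ t^6·e^(-2·t) dt = -(4·t^6 + 12·t^5 + 30·t^4 + 60·t^3 + 90·t^2 + 90·t + 45)·e^(-2·t)/8 + C, the region integral is ≈ 1.02359 and the full one is 45/8.
Taking the ratio, P = 0.18197.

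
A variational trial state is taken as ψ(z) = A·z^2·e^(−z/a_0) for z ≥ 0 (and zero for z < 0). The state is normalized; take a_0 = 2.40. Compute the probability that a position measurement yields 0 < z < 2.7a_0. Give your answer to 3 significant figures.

P = ∫_{0}^{2.7a_0} |ψ(z)|² dz.
The normalization integral ∫|ψ|²dz over the whole domain equals 3·a_0^5/4·A², and A² cancels in the ratio.
Substituting u = z/a_0, A² and the length scale cancel in the ratio: P = ∫_{0}^{2.7} u^4·e^(-2·u) du / ∫_{0}^{∞} u^4·e^(-2·u) du.
Using ∫ u^4·e^(-2·u) du = -(u^4/2 + u^3 + 3·u^2/2 + 3·u/2 + 3/4)·e^(-2·u), the numerator is ≈ 0.47002 and the denominator is 3/4.
Evaluating gives P = 0.6267.

P ≈ 0.627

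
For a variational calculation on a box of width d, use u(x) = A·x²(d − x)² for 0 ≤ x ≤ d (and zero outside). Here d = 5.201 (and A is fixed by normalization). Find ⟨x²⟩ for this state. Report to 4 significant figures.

By definition ⟨x²⟩ = ∫ x^2 |u(x)|² dx.
Expanding the polynomial and integrating term by term, the ratio of the moment integral to the normalization integral gives ⟨x²⟩ = 3·d^2/11.
Putting d = 5.201 gives 7.3774.

⟨x^2⟩ ≈ 7.377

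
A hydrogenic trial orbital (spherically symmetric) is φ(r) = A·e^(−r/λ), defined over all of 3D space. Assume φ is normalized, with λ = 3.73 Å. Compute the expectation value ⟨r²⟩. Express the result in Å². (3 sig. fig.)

The expectation value is the |φ|²-weighted average of r^2: ∫ r^2|φ|² 4πr² dr.
Since the A² factors cancel between numerator and denominator, ⟨r²⟩ = 3·λ^2.
Putting λ = 3.73 gives 41.74.

⟨r^2⟩ ≈ 41.7 Å^2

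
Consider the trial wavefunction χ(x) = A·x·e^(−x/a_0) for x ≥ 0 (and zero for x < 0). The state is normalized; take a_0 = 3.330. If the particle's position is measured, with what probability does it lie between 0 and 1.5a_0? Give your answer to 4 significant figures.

|χ|² is the probability density, so P = ∫_{0}^{1.5a_0} |χ|² dx.
The normalization integral ∫|χ|²dx over the whole domain equals a_0^3/4·A², and A² cancels in the ratio.
Let u = x/a_0; then A² and the length scale cancel, so P = ∫_{0}^{1.5} u^2·e^(-2·u) du ÷ ∫_{0}^{∞} u^2·e^(-2·u) du.
Using ∫ u^2·e^(-2·u) du = -(2·u^2 + 2·u + 1)·e^(-2·u)/4, the numerator is 1/4 - 17·e^(-3)/8 and the denominator is 1/4.
The result is P = 0.57681.

P ≈ 0.5768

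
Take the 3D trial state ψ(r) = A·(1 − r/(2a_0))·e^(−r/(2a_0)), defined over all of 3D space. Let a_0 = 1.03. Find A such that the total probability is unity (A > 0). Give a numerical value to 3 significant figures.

A ≈ 0.191

The normalization condition is ∫|ψ|² 4πr² dr = 1 from 0 to ∞.
The angular integral contributes 4π, leaving ∫₀^∞ r²|ψ|² dr.
Carrying out the integral gives A² · 8·π·a_0^3.
So A² = (8·π·a_0^3)^(−1).
Plugging in a_0 = 1.03 yields A = 0.1908.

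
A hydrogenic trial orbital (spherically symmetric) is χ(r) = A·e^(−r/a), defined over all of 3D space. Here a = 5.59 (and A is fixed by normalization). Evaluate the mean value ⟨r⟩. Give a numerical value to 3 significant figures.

By definition ⟨r⟩ = ∫ r |χ(r)|² 4πr² dr.
With ∫₀^∞ r^3 e^(−αr) dr = 3!/α^4, evaluating both integrals, ⟨r⟩ = 3·a/2.
Putting a = 5.59 gives 8.385.

⟨r⟩ ≈ 8.39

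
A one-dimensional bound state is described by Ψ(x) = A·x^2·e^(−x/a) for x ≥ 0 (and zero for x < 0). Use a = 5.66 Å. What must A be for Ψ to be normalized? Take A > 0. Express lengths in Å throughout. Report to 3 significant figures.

A ≈ 0.0152 Å^(-5/2)

The normalization condition is ∫|Ψ|² dx = 1 from 0 to ∞.
∫|Ψ|² dx = A²·(3·a^5/4).
So A² = (3·a^5/4)^(−1).
Plugging in a = 5.66 yields A = 0.01515.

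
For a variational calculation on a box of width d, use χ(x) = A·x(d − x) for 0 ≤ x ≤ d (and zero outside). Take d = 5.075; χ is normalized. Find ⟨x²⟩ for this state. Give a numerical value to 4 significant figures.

⟨x^2⟩ ≈ 7.359

⟨x²⟩ = ∫ x^2 |χ|² dx over the full domain.
Since the A² factors cancel between numerator and denominator, ⟨x²⟩ = 2·d^2/7.
With d = 5.075, ⟨x^2⟩ = 7.3588.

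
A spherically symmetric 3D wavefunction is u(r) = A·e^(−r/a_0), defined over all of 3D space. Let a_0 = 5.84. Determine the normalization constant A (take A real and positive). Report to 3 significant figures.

Require ∫ |u|² 4πr² dr = 1 over the whole domain.
With ∫₀^∞ r^2 e^(−αr) dr = 2!/α^3, ∫|u|² 4πr² dr = A²·(π·a_0^3).
Hence A² = 1/[π·a_0^3].
Substituting a_0 = 5.84 gives A² = 0.001598, so A = 0.03998.

A ≈ 0.0400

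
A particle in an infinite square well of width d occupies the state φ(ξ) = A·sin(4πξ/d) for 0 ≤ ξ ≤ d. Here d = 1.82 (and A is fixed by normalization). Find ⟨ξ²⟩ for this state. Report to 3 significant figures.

The expectation value is the |φ|²-weighted average of ξ^2: ∫ ξ^2|φ|² dξ.
Using sin²θ = (1 − cos 2θ)/2, since the A² factors cancel between numerator and denominator, ⟨ξ²⟩ = -d^2/(32·π^2) + d^2/3.
With d = 1.82, ⟨ξ^2⟩ = 1.094.

⟨ξ^2⟩ ≈ 1.09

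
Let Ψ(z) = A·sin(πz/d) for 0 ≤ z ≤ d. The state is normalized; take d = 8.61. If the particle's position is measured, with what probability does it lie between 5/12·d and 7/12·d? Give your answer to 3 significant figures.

P = ∫_{5/12·d}^{7/12·d} |Ψ(z)|² dz.
With A² fixed by ∫|Ψ|² = 1, i.e. A² = (d/2)^(−1), substitute and integrate.
Substituting u = z/d, A² and the length scale cancel in the ratio: P = ∫_{5/12}^{7/12} sin(π·u)^2 du / ∫_{0}^{1} sin(π·u)^2 du.
An antiderivative of sin(π·u)^2 is u/2 - sin(2·π·u)/(4·π); evaluating from 5/12 to 7/12 gives 1/(4·π) + 1/12, while the full integral is 1/2.
Taking the ratio, P = (3 + π)/(6·π).

P ≈ 0.326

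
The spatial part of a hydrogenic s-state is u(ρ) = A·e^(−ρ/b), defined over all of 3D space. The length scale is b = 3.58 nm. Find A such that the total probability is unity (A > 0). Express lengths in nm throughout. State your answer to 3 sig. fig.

A ≈ 0.0833 nm^(-3/2)

We need A² ∫|f|² 4πρ² dρ = 1, taking the integral from 0 to ∞.
In 3D with spherical symmetry the volume element is 4πρ² dρ.
With ∫₀^∞ ρ^2 e^(−αρ) dρ = 2!/α^3, with u = A·e^(−ρ/b), the integral evaluates to A²·[π·b^3].
Setting this equal to 1 gives A² = 1/(π·b^3).
Substituting b = 3.58 gives A² = 0.006937, so A = 0.08329.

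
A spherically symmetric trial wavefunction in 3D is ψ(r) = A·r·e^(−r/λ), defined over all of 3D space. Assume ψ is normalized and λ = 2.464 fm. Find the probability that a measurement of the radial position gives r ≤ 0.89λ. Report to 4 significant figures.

P ≈ 0.03498

Integrate the radial probability density 4πr²|ψ|² over r ≤ 0.89λ.
Normalization gives A² = 1/(3·π·λ^5).
In terms of u = r/λ (A², 4π and the length scale all cancel between numerator and denominator), P = [∫_{0}^{0.89} u^4·e^(-2·u) du] / [∫_{0}^{∞} u^4·e^(-2·u) du].
With ∫ u^4·e^(-2·u) du = -(u^4/2 + u^3 + 3·u^2/2 + 3·u/2 + 3/4)·e^(-2·u) + C, the region integral is ≈ 0.0262337 and the full one is 3/4.
The region integral divided by the full integral gives P = 0.034978.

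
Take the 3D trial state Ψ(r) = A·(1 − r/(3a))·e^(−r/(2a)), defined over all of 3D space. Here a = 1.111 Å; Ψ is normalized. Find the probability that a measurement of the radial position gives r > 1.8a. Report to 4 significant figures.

P = ∫ |Ψ|² 4πr² dr over r > 1.8a.
Normalization gives A² = 1/(8·π·a^3/3).
Let u = r/a; then A², 4π and the length scale all cancel, so P = ∫_{1.8}^{∞} u^2·(1 - u/3)^2·e^(-u) du ÷ ∫_{0}^{∞} u^2·(1 - u/3)^2·e^(-u) du.
With ∫ u^2·(1 - u/3)^2·e^(-u) du = (-u^4 + 2·u^3 - 3·u^2 - 6·u - 6)·e^(-u)/9 + C, the region integral is 5282·e^(-9/5)/1875 and the full one is 2/3.
Taking the ratio yields P = 0.69849.

P ≈ 0.6985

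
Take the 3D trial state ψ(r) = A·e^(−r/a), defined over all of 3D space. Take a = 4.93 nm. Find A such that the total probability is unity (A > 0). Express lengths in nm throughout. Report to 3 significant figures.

A ≈ 0.0515 nm^(-3/2)

We need A² ∫|f|² 4πr² dr = 1, taking the integral from 0 to ∞.
In 3D with spherical symmetry the volume element is 4πr² dr.
Using ∫₀^∞ rⁿ e^(−αr) dr = n!/αⁿ⁺¹, ∫|ψ|² 4πr² dr = A²·(π·a^3).
Substituting a = 4.93 gives A² = 0.002656, so A = 0.05154.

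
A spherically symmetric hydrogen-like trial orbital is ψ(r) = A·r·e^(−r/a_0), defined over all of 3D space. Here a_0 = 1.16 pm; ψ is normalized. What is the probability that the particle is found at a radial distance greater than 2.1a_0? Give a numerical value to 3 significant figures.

With dV = 4πr²dr, the probability is ∫|ψ|² dV over r > 2.1a_0.
The full normalization integral is A²·[3·π·a_0^5] = 1, fixing A².
Substituting u = r/a_0, A², 4π and the length scale all cancel in the ratio: P = ∫_{2.1}^{∞} u^4·e^(-2·u) du / ∫_{0}^{∞} u^4·e^(-2·u) du.
An antiderivative of u^4·e^(-2·u) is -(u^4/2 + u^3 + 3·u^2/2 + 3·u/2 + 3/4)·e^(-2·u); evaluating from 2.1 to ∞ gives ≈ 0.44237, while the full integral is 3/4.
This evaluates to P = 0.5898.

P ≈ 0.590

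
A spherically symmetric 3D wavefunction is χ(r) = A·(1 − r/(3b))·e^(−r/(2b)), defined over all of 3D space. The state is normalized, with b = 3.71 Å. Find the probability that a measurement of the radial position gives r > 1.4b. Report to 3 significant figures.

P ≈ 0.766

Integrate the radial probability density 4πr²|χ|² over r > 1.4b.
The full normalization integral is A²·[8·π·b^3/3] = 1, fixing A².
Let u = r/b; then A², 4π and the length scale all cancel, so P = ∫_{1.4}^{∞} u^2·(1 - u/3)^2·e^(-u) du ÷ ∫_{0}^{∞} u^2·(1 - u/3)^2·e^(-u) du.
Using ∫ u^2·(1 - u/3)^2·e^(-u) du = (-u^4 + 2·u^3 - 3·u^2 - 6·u - 6)·e^(-u)/9, the numerator is 1294·e^(-7/5)/625 and the denominator is 2/3.
This evaluates to P = 0.7658.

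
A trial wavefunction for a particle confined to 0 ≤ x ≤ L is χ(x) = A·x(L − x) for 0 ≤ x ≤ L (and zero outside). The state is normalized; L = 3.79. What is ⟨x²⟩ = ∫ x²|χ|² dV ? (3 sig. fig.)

The expectation value is the |χ|²-weighted average of x^2: ∫ x^2|χ|² dx.
Expanding the polynomial and integrating term by term, since the A² factors cancel between numerator and denominator, ⟨x²⟩ = 2·L^2/7.
With L = 3.79, ⟨x^2⟩ = 4.104.

⟨x^2⟩ ≈ 4.10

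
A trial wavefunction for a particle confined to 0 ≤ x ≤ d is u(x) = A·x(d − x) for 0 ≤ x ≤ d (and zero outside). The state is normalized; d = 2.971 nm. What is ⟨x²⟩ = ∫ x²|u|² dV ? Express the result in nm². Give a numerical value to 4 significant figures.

⟨x^2⟩ ≈ 2.522 nm^2

⟨x²⟩ = ∫ x^2 |u|² dx over the full domain.
Expanding the polynomial and integrating term by term, the ratio of the moment integral to the normalization integral gives ⟨x²⟩ = 2·d^2/7.
Putting d = 2.971 gives 2.5220.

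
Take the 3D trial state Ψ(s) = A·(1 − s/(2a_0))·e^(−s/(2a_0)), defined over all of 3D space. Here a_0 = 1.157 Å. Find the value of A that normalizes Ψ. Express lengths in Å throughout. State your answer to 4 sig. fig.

A ≈ 0.1603 Å^(-3/2)

We need A² ∫|f|² 4πs² ds = 1, taking the integral from 0 to ∞.
In 3D with spherical symmetry the volume element is 4πs² ds.
∫|Ψ|² 4πs² ds = A²·(8·π·a_0^3).
Substituting a_0 = 1.157 gives A² = 0.025690, so A = 0.16028.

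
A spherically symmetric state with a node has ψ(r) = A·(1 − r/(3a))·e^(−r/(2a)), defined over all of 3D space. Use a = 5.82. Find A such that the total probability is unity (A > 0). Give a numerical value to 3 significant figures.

Require ∫ |ψ|² 4πr² dr = 1 over the whole domain.
The integral (without the A² prefactor) comes out to 8·π·a^3/3.
Hence A² = 1/[8·π·a^3/3].
Substituting a = 5.82 gives A² = 0.0006055, so A = 0.02461.

A ≈ 0.0246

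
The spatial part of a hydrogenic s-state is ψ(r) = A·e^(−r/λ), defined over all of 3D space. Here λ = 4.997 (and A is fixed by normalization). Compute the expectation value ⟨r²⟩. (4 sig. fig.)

By definition ⟨r²⟩ = ∫ r^2 |ψ(r)|² 4πr² dr.
Recall ∫₀^∞ r^m e^(−r/β) dr = m!·β^(m+1), the ratio of the moment integral to the normalization integral gives ⟨r²⟩ = 3·λ^2.
Putting λ = 4.997 gives 74.910.

⟨r^2⟩ ≈ 74.91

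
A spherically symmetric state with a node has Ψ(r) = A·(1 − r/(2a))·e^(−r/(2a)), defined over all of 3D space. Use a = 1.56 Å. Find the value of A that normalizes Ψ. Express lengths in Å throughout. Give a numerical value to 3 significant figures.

A ≈ 0.102 Å^(-3/2)

Normalization requires ∫|Ψ|² 4πr² dr = 1, integrated from 0 to ∞.
The angular integral contributes 4π, leaving ∫₀^∞ r²|Ψ|² dr.
Carrying out the integral gives A² · 8·π·a^3.
Setting this equal to 1 gives A² = 1/(8·π·a^3).
Substituting a = 1.56 gives A² = 0.01048, so A = 0.1024.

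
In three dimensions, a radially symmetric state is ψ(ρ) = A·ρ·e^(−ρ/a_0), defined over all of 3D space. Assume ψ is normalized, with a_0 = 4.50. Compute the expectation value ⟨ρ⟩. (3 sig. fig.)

⟨ρ⟩ ≈ 11.3

The expectation value is the |ψ|²-weighted average of ρ: ∫ ρ|ψ|² 4πρ² dρ.
Since the A² factors cancel between numerator and denominator, ⟨ρ⟩ = 5·a_0/2.
With a_0 = 4.50, ⟨ρ⟩ = 11.25.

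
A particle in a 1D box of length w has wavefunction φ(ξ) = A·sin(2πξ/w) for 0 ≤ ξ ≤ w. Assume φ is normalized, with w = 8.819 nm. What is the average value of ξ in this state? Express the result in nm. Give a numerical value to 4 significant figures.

⟨ξ⟩ = ∫ ξ |φ|² dξ over the full domain.
Using sin²θ = (1 − cos 2θ)/2, evaluating both integrals, ⟨ξ⟩ = w/2.
With w = 8.819, ⟨ξ⟩ = 4.4095.

⟨ξ⟩ ≈ 4.410 nm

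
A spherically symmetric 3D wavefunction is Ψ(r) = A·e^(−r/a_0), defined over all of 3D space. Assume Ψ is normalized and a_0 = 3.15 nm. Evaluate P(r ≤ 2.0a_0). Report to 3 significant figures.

P ≈ 0.762

With dV = 4πr²dr, the probability is ∫|Ψ|² dV over r ≤ 2.0a_0.
Normalization gives A² = 1/(π·a_0^3).
Substituting u = r/a_0, A², 4π and the length scale all cancel in the ratio: P = ∫_{0}^{2.0} u^2·e^(-2·u) du / ∫_{0}^{∞} u^2·e^(-2·u) du.
An antiderivative of u^2·e^(-2·u) is -(2·u^2 + 2·u + 1)·e^(-2·u)/4; evaluating from 0 to 2.0 gives 1/4 - 13·e^(-4)/4, while the full integral is 1/4.
This evaluates to P = 0.7619.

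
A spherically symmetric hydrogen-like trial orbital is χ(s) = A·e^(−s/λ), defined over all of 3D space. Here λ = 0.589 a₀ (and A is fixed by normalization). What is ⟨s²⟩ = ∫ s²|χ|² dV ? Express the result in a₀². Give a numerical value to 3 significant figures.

By definition ⟨s²⟩ = ∫ s^2 |χ(s)|² 4πs² ds.
Since the A² factors cancel between numerator and denominator, ⟨s²⟩ = 3·λ^2.
With λ = 0.589, ⟨s^2⟩ = 1.041.

⟨s^2⟩ ≈ 1.04 a₀^2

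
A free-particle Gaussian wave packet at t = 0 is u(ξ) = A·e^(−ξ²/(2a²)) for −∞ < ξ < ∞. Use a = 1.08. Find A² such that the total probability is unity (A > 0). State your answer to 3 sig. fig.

A^2 ≈ 0.522

Normalization requires ∫|u|² dξ = 1, integrated from −∞ to ∞.
With ∫_{−∞}^{∞} ξ^(2m) e^(−αξ²) dξ = (2m−1)!!·√π / (2^m α^(m+1/2)), with u = A·e^(−ξ²/(2a²)), the integral evaluates to A²·[√(π)·a].
Setting this equal to 1 gives A² = 1/(√(π)·a).
Plugging in a = 1.08 yields A = 0.7228.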